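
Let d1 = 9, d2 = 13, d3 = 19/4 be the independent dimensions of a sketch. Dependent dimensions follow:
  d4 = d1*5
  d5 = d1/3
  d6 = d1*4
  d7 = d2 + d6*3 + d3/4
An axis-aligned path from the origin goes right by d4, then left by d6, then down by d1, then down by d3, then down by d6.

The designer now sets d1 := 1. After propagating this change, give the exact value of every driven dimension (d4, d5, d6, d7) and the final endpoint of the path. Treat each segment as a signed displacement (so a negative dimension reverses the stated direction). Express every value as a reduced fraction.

d4 = 5
d5 = 1/3
d6 = 4
d7 = 419/16
endpoint = (1, -39/4)

Apply edit: d1 := 1
  d4 = d1*5 = 5
  d5 = d1/3 = 1/3
  d6 = d1*4 = 4
  d7 = d2 + d6*3 + d3/4 = 419/16
Walk from origin (0, 0):
  seg 1: right by d4 = 5 → (5, 0)
  seg 2: left by d6 = 4 → (1, 0)
  seg 3: down by d1 = 1 → (1, -1)
  seg 4: down by d3 = 19/4 → (1, -23/4)
  seg 5: down by d6 = 4 → (1, -39/4)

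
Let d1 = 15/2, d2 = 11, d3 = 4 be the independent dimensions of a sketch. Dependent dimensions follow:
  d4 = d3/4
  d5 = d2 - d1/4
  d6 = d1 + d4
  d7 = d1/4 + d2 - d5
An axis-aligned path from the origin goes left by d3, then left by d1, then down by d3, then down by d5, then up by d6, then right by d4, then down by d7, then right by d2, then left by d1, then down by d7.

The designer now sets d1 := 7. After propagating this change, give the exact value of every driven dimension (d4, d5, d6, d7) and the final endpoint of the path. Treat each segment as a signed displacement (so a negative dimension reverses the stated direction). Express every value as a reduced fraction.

d4 = 1
d5 = 37/4
d6 = 8
d7 = 7/2
endpoint = (-6, -49/4)

Apply edit: d1 := 7
  d4 = d3/4 = 1
  d5 = d2 - d1/4 = 37/4
  d6 = d1 + d4 = 8
  d7 = d1/4 + d2 - d5 = 7/2
Walk from origin (0, 0):
  seg 1: left by d3 = 4 → (-4, 0)
  seg 2: left by d1 = 7 → (-11, 0)
  seg 3: down by d3 = 4 → (-11, -4)
  seg 4: down by d5 = 37/4 → (-11, -53/4)
  seg 5: up by d6 = 8 → (-11, -21/4)
  seg 6: right by d4 = 1 → (-10, -21/4)
  seg 7: down by d7 = 7/2 → (-10, -35/4)
  seg 8: right by d2 = 11 → (1, -35/4)
  seg 9: left by d1 = 7 → (-6, -35/4)
  seg 10: down by d7 = 7/2 → (-6, -49/4)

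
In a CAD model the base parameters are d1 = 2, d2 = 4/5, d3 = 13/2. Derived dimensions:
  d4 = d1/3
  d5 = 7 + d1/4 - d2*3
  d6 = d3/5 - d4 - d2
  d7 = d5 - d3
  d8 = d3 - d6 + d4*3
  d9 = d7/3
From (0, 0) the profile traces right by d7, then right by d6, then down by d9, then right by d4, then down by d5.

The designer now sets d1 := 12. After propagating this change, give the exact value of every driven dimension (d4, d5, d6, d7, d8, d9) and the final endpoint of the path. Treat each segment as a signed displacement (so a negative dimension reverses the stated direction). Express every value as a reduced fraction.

d4 = 4
d5 = 38/5
d6 = -7/2
d7 = 11/10
d8 = 22
d9 = 11/30
endpoint = (8/5, -239/30)

Apply edit: d1 := 12
  d4 = d1/3 = 4
  d5 = 7 + d1/4 - d2*3 = 38/5
  d6 = d3/5 - d4 - d2 = -7/2
  d7 = d5 - d3 = 11/10
  d8 = d3 - d6 + d4*3 = 22
  d9 = d7/3 = 11/30
Walk from origin (0, 0):
  seg 1: right by d7 = 11/10 → (11/10, 0)
  seg 2: right by d6 = -7/2 → (-12/5, 0)
  seg 3: down by d9 = 11/30 → (-12/5, -11/30)
  seg 4: right by d4 = 4 → (8/5, -11/30)
  seg 5: down by d5 = 38/5 → (8/5, -239/30)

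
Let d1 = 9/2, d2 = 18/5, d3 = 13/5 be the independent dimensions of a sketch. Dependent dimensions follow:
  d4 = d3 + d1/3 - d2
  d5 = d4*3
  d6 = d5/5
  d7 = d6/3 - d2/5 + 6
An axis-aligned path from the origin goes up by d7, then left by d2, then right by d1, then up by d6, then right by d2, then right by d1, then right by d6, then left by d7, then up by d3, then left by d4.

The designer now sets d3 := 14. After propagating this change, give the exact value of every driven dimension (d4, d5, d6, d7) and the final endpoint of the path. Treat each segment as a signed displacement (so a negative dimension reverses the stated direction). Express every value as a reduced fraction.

Apply edit: d3 := 14
  d4 = d3 + d1/3 - d2 = 119/10
  d5 = d4*3 = 357/10
  d6 = d5/5 = 357/50
  d7 = d6/3 - d2/5 + 6 = 383/50
Walk from origin (0, 0):
  seg 1: up by d7 = 383/50 → (0, 383/50)
  seg 2: left by d2 = 18/5 → (-18/5, 383/50)
  seg 3: right by d1 = 9/2 → (9/10, 383/50)
  seg 4: up by d6 = 357/50 → (9/10, 74/5)
  seg 5: right by d2 = 18/5 → (9/2, 74/5)
  seg 6: right by d1 = 9/2 → (9, 74/5)
  seg 7: right by d6 = 357/50 → (807/50, 74/5)
  seg 8: left by d7 = 383/50 → (212/25, 74/5)
  seg 9: up by d3 = 14 → (212/25, 144/5)
  seg 10: left by d4 = 119/10 → (-171/50, 144/5)

d4 = 119/10
d5 = 357/10
d6 = 357/50
d7 = 383/50
endpoint = (-171/50, 144/5)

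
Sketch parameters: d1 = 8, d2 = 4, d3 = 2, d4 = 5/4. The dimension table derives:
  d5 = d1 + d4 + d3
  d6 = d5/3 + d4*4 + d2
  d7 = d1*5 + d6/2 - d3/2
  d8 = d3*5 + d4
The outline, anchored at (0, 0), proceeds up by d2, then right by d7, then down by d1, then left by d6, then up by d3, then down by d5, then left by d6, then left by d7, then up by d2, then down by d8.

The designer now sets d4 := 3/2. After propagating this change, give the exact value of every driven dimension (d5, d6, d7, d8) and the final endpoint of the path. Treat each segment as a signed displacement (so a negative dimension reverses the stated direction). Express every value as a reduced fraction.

Apply edit: d4 := 3/2
  d5 = d1 + d4 + d3 = 23/2
  d6 = d5/3 + d4*4 + d2 = 83/6
  d7 = d1*5 + d6/2 - d3/2 = 551/12
  d8 = d3*5 + d4 = 23/2
Walk from origin (0, 0):
  seg 1: up by d2 = 4 → (0, 4)
  seg 2: right by d7 = 551/12 → (551/12, 4)
  seg 3: down by d1 = 8 → (551/12, -4)
  seg 4: left by d6 = 83/6 → (385/12, -4)
  seg 5: up by d3 = 2 → (385/12, -2)
  seg 6: down by d5 = 23/2 → (385/12, -27/2)
  seg 7: left by d6 = 83/6 → (73/4, -27/2)
  seg 8: left by d7 = 551/12 → (-83/3, -27/2)
  seg 9: up by d2 = 4 → (-83/3, -19/2)
  seg 10: down by d8 = 23/2 → (-83/3, -21)

d5 = 23/2
d6 = 83/6
d7 = 551/12
d8 = 23/2
endpoint = (-83/3, -21)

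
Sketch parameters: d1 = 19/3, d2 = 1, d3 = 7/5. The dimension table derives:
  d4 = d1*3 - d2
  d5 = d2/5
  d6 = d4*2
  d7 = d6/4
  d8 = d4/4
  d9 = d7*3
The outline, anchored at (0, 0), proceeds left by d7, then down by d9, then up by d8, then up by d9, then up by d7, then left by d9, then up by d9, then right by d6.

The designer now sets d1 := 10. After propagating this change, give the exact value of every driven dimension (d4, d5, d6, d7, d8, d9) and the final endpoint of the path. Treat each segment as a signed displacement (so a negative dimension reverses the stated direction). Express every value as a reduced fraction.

Apply edit: d1 := 10
  d4 = d1*3 - d2 = 29
  d5 = d2/5 = 1/5
  d6 = d4*2 = 58
  d7 = d6/4 = 29/2
  d8 = d4/4 = 29/4
  d9 = d7*3 = 87/2
Walk from origin (0, 0):
  seg 1: left by d7 = 29/2 → (-29/2, 0)
  seg 2: down by d9 = 87/2 → (-29/2, -87/2)
  seg 3: up by d8 = 29/4 → (-29/2, -145/4)
  seg 4: up by d9 = 87/2 → (-29/2, 29/4)
  seg 5: up by d7 = 29/2 → (-29/2, 87/4)
  seg 6: left by d9 = 87/2 → (-58, 87/4)
  seg 7: up by d9 = 87/2 → (-58, 261/4)
  seg 8: right by d6 = 58 → (0, 261/4)

d4 = 29
d5 = 1/5
d6 = 58
d7 = 29/2
d8 = 29/4
d9 = 87/2
endpoint = (0, 261/4)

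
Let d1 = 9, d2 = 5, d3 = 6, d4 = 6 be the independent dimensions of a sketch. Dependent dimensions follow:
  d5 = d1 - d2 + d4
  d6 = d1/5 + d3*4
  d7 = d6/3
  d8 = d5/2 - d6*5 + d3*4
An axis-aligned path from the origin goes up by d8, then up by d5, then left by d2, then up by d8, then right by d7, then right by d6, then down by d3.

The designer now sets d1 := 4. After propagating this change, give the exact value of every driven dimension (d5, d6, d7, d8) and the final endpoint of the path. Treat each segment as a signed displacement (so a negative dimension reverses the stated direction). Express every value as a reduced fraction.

Apply edit: d1 := 4
  d5 = d1 - d2 + d4 = 5
  d6 = d1/5 + d3*4 = 124/5
  d7 = d6/3 = 124/15
  d8 = d5/2 - d6*5 + d3*4 = -195/2
Walk from origin (0, 0):
  seg 1: up by d8 = -195/2 → (0, -195/2)
  seg 2: up by d5 = 5 → (0, -185/2)
  seg 3: left by d2 = 5 → (-5, -185/2)
  seg 4: up by d8 = -195/2 → (-5, -190)
  seg 5: right by d7 = 124/15 → (49/15, -190)
  seg 6: right by d6 = 124/5 → (421/15, -190)
  seg 7: down by d3 = 6 → (421/15, -196)

d5 = 5
d6 = 124/5
d7 = 124/15
d8 = -195/2
endpoint = (421/15, -196)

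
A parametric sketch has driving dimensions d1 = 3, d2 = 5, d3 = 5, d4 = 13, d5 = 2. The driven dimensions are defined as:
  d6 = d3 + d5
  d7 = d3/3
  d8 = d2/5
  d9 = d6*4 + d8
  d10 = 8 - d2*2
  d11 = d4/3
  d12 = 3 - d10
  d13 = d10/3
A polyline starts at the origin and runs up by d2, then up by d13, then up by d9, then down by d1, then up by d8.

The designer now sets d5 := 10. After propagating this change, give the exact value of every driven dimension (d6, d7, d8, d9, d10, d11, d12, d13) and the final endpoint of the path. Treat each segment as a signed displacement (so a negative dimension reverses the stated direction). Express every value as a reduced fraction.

Apply edit: d5 := 10
  d6 = d3 + d5 = 15
  d7 = d3/3 = 5/3
  d8 = d2/5 = 1
  d9 = d6*4 + d8 = 61
  d10 = 8 - d2*2 = -2
  d11 = d4/3 = 13/3
  d12 = 3 - d10 = 5
  d13 = d10/3 = -2/3
Walk from origin (0, 0):
  seg 1: up by d2 = 5 → (0, 5)
  seg 2: up by d13 = -2/3 → (0, 13/3)
  seg 3: up by d9 = 61 → (0, 196/3)
  seg 4: down by d1 = 3 → (0, 187/3)
  seg 5: up by d8 = 1 → (0, 190/3)

d6 = 15
d7 = 5/3
d8 = 1
d9 = 61
d10 = -2
d11 = 13/3
d12 = 5
d13 = -2/3
endpoint = (0, 190/3)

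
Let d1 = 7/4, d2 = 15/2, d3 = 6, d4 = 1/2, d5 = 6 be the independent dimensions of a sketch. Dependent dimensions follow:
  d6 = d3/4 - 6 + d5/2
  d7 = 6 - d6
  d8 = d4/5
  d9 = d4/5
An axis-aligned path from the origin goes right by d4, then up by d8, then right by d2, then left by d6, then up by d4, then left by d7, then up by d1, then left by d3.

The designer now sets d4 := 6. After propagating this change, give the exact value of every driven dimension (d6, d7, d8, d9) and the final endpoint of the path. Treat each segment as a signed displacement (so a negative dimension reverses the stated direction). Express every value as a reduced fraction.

d6 = -3/2
d7 = 15/2
d8 = 6/5
d9 = 6/5
endpoint = (3/2, 179/20)

Apply edit: d4 := 6
  d6 = d3/4 - 6 + d5/2 = -3/2
  d7 = 6 - d6 = 15/2
  d8 = d4/5 = 6/5
  d9 = d4/5 = 6/5
Walk from origin (0, 0):
  seg 1: right by d4 = 6 → (6, 0)
  seg 2: up by d8 = 6/5 → (6, 6/5)
  seg 3: right by d2 = 15/2 → (27/2, 6/5)
  seg 4: left by d6 = -3/2 → (15, 6/5)
  seg 5: up by d4 = 6 → (15, 36/5)
  seg 6: left by d7 = 15/2 → (15/2, 36/5)
  seg 7: up by d1 = 7/4 → (15/2, 179/20)
  seg 8: left by d3 = 6 → (3/2, 179/20)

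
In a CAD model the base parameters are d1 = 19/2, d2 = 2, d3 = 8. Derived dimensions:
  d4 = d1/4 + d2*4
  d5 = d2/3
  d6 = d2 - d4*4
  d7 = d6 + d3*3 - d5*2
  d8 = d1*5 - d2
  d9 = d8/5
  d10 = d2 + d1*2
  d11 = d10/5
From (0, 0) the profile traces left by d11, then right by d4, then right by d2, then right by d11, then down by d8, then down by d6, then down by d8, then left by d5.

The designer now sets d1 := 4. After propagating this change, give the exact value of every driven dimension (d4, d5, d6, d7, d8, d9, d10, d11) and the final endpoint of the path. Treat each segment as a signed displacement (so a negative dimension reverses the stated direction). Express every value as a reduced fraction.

d4 = 9
d5 = 2/3
d6 = -34
d7 = -34/3
d8 = 18
d9 = 18/5
d10 = 10
d11 = 2
endpoint = (31/3, -2)

Apply edit: d1 := 4
  d4 = d1/4 + d2*4 = 9
  d5 = d2/3 = 2/3
  d6 = d2 - d4*4 = -34
  d7 = d6 + d3*3 - d5*2 = -34/3
  d8 = d1*5 - d2 = 18
  d9 = d8/5 = 18/5
  d10 = d2 + d1*2 = 10
  d11 = d10/5 = 2
Walk from origin (0, 0):
  seg 1: left by d11 = 2 → (-2, 0)
  seg 2: right by d4 = 9 → (7, 0)
  seg 3: right by d2 = 2 → (9, 0)
  seg 4: right by d11 = 2 → (11, 0)
  seg 5: down by d8 = 18 → (11, -18)
  seg 6: down by d6 = -34 → (11, 16)
  seg 7: down by d8 = 18 → (11, -2)
  seg 8: left by d5 = 2/3 → (31/3, -2)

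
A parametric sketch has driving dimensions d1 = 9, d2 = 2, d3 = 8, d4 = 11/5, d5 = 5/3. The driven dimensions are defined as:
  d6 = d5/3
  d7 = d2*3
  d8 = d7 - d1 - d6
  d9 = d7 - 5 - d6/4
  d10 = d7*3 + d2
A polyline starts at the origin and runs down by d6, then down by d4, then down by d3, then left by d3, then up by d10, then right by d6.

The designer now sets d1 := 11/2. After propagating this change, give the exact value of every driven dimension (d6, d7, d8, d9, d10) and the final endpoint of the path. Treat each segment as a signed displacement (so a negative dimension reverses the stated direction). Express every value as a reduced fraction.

Apply edit: d1 := 11/2
  d6 = d5/3 = 5/9
  d7 = d2*3 = 6
  d8 = d7 - d1 - d6 = -1/18
  d9 = d7 - 5 - d6/4 = 31/36
  d10 = d7*3 + d2 = 20
Walk from origin (0, 0):
  seg 1: down by d6 = 5/9 → (0, -5/9)
  seg 2: down by d4 = 11/5 → (0, -124/45)
  seg 3: down by d3 = 8 → (0, -484/45)
  seg 4: left by d3 = 8 → (-8, -484/45)
  seg 5: up by d10 = 20 → (-8, 416/45)
  seg 6: right by d6 = 5/9 → (-67/9, 416/45)

d6 = 5/9
d7 = 6
d8 = -1/18
d9 = 31/36
d10 = 20
endpoint = (-67/9, 416/45)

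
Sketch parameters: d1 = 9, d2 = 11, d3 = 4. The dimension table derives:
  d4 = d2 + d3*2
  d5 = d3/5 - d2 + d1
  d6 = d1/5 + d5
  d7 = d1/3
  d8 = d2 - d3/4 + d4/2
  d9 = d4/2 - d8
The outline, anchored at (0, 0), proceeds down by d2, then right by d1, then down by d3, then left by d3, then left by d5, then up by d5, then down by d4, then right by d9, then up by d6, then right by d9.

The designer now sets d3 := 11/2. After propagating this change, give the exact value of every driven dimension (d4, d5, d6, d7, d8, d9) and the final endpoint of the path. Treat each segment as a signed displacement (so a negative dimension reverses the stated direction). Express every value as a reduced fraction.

Apply edit: d3 := 11/2
  d4 = d2 + d3*2 = 22
  d5 = d3/5 - d2 + d1 = -9/10
  d6 = d1/5 + d5 = 9/10
  d7 = d1/3 = 3
  d8 = d2 - d3/4 + d4/2 = 165/8
  d9 = d4/2 - d8 = -77/8
Walk from origin (0, 0):
  seg 1: down by d2 = 11 → (0, -11)
  seg 2: right by d1 = 9 → (9, -11)
  seg 3: down by d3 = 11/2 → (9, -33/2)
  seg 4: left by d3 = 11/2 → (7/2, -33/2)
  seg 5: left by d5 = -9/10 → (22/5, -33/2)
  seg 6: up by d5 = -9/10 → (22/5, -87/5)
  seg 7: down by d4 = 22 → (22/5, -197/5)
  seg 8: right by d9 = -77/8 → (-209/40, -197/5)
  seg 9: up by d6 = 9/10 → (-209/40, -77/2)
  seg 10: right by d9 = -77/8 → (-297/20, -77/2)

d4 = 22
d5 = -9/10
d6 = 9/10
d7 = 3
d8 = 165/8
d9 = -77/8
endpoint = (-297/20, -77/2)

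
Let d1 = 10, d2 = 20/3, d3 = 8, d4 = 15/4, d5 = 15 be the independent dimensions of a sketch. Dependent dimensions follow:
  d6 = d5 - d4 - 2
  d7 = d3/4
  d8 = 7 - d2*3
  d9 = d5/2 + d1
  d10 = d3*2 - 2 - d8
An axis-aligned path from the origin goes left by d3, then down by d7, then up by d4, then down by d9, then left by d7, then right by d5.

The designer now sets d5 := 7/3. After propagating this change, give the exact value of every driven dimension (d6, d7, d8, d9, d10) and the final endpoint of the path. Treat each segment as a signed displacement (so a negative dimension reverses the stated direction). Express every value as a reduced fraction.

d6 = -41/12
d7 = 2
d8 = -13
d9 = 67/6
d10 = 27
endpoint = (-23/3, -113/12)

Apply edit: d5 := 7/3
  d6 = d5 - d4 - 2 = -41/12
  d7 = d3/4 = 2
  d8 = 7 - d2*3 = -13
  d9 = d5/2 + d1 = 67/6
  d10 = d3*2 - 2 - d8 = 27
Walk from origin (0, 0):
  seg 1: left by d3 = 8 → (-8, 0)
  seg 2: down by d7 = 2 → (-8, -2)
  seg 3: up by d4 = 15/4 → (-8, 7/4)
  seg 4: down by d9 = 67/6 → (-8, -113/12)
  seg 5: left by d7 = 2 → (-10, -113/12)
  seg 6: right by d5 = 7/3 → (-23/3, -113/12)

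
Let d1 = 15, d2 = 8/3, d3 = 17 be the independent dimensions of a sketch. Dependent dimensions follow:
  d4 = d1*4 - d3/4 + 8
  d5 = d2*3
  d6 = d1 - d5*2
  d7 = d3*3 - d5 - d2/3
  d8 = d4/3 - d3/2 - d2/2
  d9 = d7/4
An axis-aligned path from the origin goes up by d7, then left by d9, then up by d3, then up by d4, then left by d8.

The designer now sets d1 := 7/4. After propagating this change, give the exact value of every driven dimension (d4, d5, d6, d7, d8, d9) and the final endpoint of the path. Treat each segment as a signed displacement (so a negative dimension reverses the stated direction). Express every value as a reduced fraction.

d4 = 43/4
d5 = 8
d6 = -57/4
d7 = 379/9
d8 = -25/4
d9 = 379/36
endpoint = (-77/18, 2515/36)

Apply edit: d1 := 7/4
  d4 = d1*4 - d3/4 + 8 = 43/4
  d5 = d2*3 = 8
  d6 = d1 - d5*2 = -57/4
  d7 = d3*3 - d5 - d2/3 = 379/9
  d8 = d4/3 - d3/2 - d2/2 = -25/4
  d9 = d7/4 = 379/36
Walk from origin (0, 0):
  seg 1: up by d7 = 379/9 → (0, 379/9)
  seg 2: left by d9 = 379/36 → (-379/36, 379/9)
  seg 3: up by d3 = 17 → (-379/36, 532/9)
  seg 4: up by d4 = 43/4 → (-379/36, 2515/36)
  seg 5: left by d8 = -25/4 → (-77/18, 2515/36)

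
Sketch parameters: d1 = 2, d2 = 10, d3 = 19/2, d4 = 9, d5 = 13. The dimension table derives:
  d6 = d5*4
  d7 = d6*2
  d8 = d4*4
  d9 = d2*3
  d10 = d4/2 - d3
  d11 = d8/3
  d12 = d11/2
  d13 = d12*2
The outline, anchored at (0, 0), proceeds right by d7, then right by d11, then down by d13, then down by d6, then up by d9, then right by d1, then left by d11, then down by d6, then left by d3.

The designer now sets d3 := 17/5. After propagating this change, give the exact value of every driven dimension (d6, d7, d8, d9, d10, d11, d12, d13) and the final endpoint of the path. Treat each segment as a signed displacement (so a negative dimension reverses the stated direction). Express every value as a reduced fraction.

d6 = 52
d7 = 104
d8 = 36
d9 = 30
d10 = 11/10
d11 = 12
d12 = 6
d13 = 12
endpoint = (513/5, -86)

Apply edit: d3 := 17/5
  d6 = d5*4 = 52
  d7 = d6*2 = 104
  d8 = d4*4 = 36
  d9 = d2*3 = 30
  d10 = d4/2 - d3 = 11/10
  d11 = d8/3 = 12
  d12 = d11/2 = 6
  d13 = d12*2 = 12
Walk from origin (0, 0):
  seg 1: right by d7 = 104 → (104, 0)
  seg 2: right by d11 = 12 → (116, 0)
  seg 3: down by d13 = 12 → (116, -12)
  seg 4: down by d6 = 52 → (116, -64)
  seg 5: up by d9 = 30 → (116, -34)
  seg 6: right by d1 = 2 → (118, -34)
  seg 7: left by d11 = 12 → (106, -34)
  seg 8: down by d6 = 52 → (106, -86)
  seg 9: left by d3 = 17/5 → (513/5, -86)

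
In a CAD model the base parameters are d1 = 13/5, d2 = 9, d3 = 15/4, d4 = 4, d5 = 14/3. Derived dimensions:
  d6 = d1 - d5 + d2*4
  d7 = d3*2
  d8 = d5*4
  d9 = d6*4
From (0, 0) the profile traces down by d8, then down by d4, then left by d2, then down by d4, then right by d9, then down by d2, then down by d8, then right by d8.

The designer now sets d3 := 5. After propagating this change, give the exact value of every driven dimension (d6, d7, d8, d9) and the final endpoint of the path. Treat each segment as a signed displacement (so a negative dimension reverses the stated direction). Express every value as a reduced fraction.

d6 = 509/15
d7 = 10
d8 = 56/3
d9 = 2036/15
endpoint = (727/5, -163/3)

Apply edit: d3 := 5
  d6 = d1 - d5 + d2*4 = 509/15
  d7 = d3*2 = 10
  d8 = d5*4 = 56/3
  d9 = d6*4 = 2036/15
Walk from origin (0, 0):
  seg 1: down by d8 = 56/3 → (0, -56/3)
  seg 2: down by d4 = 4 → (0, -68/3)
  seg 3: left by d2 = 9 → (-9, -68/3)
  seg 4: down by d4 = 4 → (-9, -80/3)
  seg 5: right by d9 = 2036/15 → (1901/15, -80/3)
  seg 6: down by d2 = 9 → (1901/15, -107/3)
  seg 7: down by d8 = 56/3 → (1901/15, -163/3)
  seg 8: right by d8 = 56/3 → (727/5, -163/3)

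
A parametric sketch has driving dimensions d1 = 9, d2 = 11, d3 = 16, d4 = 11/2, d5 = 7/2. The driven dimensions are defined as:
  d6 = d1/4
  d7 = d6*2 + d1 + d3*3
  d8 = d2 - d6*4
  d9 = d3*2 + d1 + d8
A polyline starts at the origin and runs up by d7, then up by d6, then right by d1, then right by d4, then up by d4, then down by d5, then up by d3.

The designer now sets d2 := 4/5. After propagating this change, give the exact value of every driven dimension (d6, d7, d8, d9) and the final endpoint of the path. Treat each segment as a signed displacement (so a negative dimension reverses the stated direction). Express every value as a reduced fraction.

Apply edit: d2 := 4/5
  d6 = d1/4 = 9/4
  d7 = d6*2 + d1 + d3*3 = 123/2
  d8 = d2 - d6*4 = -41/5
  d9 = d3*2 + d1 + d8 = 164/5
Walk from origin (0, 0):
  seg 1: up by d7 = 123/2 → (0, 123/2)
  seg 2: up by d6 = 9/4 → (0, 255/4)
  seg 3: right by d1 = 9 → (9, 255/4)
  seg 4: right by d4 = 11/2 → (29/2, 255/4)
  seg 5: up by d4 = 11/2 → (29/2, 277/4)
  seg 6: down by d5 = 7/2 → (29/2, 263/4)
  seg 7: up by d3 = 16 → (29/2, 327/4)

d6 = 9/4
d7 = 123/2
d8 = -41/5
d9 = 164/5
endpoint = (29/2, 327/4)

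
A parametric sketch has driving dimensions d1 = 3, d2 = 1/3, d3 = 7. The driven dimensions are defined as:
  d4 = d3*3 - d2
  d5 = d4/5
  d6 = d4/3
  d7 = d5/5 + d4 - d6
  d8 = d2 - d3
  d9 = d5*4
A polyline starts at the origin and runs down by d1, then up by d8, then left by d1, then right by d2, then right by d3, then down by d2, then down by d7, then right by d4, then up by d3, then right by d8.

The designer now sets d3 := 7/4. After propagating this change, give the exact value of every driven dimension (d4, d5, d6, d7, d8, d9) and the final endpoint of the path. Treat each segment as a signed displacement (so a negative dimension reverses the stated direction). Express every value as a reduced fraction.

d4 = 59/12
d5 = 59/60
d6 = 59/36
d7 = 3127/900
d8 = -17/12
d9 = 59/15
endpoint = (31/12, -5827/900)

Apply edit: d3 := 7/4
  d4 = d3*3 - d2 = 59/12
  d5 = d4/5 = 59/60
  d6 = d4/3 = 59/36
  d7 = d5/5 + d4 - d6 = 3127/900
  d8 = d2 - d3 = -17/12
  d9 = d5*4 = 59/15
Walk from origin (0, 0):
  seg 1: down by d1 = 3 → (0, -3)
  seg 2: up by d8 = -17/12 → (0, -53/12)
  seg 3: left by d1 = 3 → (-3, -53/12)
  seg 4: right by d2 = 1/3 → (-8/3, -53/12)
  seg 5: right by d3 = 7/4 → (-11/12, -53/12)
  seg 6: down by d2 = 1/3 → (-11/12, -19/4)
  seg 7: down by d7 = 3127/900 → (-11/12, -3701/450)
  seg 8: right by d4 = 59/12 → (4, -3701/450)
  seg 9: up by d3 = 7/4 → (4, -5827/900)
  seg 10: right by d8 = -17/12 → (31/12, -5827/900)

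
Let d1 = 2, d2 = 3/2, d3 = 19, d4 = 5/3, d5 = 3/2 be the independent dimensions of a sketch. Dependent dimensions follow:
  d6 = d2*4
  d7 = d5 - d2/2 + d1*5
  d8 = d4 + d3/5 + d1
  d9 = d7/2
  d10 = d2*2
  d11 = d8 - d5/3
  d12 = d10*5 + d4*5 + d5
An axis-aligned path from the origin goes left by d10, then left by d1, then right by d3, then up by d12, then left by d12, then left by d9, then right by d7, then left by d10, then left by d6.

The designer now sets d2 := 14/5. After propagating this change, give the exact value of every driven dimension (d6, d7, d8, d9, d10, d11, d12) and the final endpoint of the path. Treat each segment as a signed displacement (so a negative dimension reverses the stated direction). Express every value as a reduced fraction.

d6 = 56/5
d7 = 101/10
d8 = 112/15
d9 = 101/20
d10 = 28/5
d11 = 209/30
d12 = 227/6
endpoint = (-2291/60, 227/6)

Apply edit: d2 := 14/5
  d6 = d2*4 = 56/5
  d7 = d5 - d2/2 + d1*5 = 101/10
  d8 = d4 + d3/5 + d1 = 112/15
  d9 = d7/2 = 101/20
  d10 = d2*2 = 28/5
  d11 = d8 - d5/3 = 209/30
  d12 = d10*5 + d4*5 + d5 = 227/6
Walk from origin (0, 0):
  seg 1: left by d10 = 28/5 → (-28/5, 0)
  seg 2: left by d1 = 2 → (-38/5, 0)
  seg 3: right by d3 = 19 → (57/5, 0)
  seg 4: up by d12 = 227/6 → (57/5, 227/6)
  seg 5: left by d12 = 227/6 → (-793/30, 227/6)
  seg 6: left by d9 = 101/20 → (-1889/60, 227/6)
  seg 7: right by d7 = 101/10 → (-1283/60, 227/6)
  seg 8: left by d10 = 28/5 → (-1619/60, 227/6)
  seg 9: left by d6 = 56/5 → (-2291/60, 227/6)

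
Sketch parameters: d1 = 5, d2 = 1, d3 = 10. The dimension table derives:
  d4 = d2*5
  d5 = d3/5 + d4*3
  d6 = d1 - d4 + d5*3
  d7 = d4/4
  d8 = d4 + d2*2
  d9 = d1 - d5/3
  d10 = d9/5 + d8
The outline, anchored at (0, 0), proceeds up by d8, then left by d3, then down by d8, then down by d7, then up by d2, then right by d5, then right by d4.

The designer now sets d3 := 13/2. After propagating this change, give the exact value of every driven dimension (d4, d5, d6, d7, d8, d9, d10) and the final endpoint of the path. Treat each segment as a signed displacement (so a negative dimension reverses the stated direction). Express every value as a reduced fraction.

d4 = 5
d5 = 163/10
d6 = 489/10
d7 = 5/4
d8 = 7
d9 = -13/30
d10 = 1037/150
endpoint = (74/5, -1/4)

Apply edit: d3 := 13/2
  d4 = d2*5 = 5
  d5 = d3/5 + d4*3 = 163/10
  d6 = d1 - d4 + d5*3 = 489/10
  d7 = d4/4 = 5/4
  d8 = d4 + d2*2 = 7
  d9 = d1 - d5/3 = -13/30
  d10 = d9/5 + d8 = 1037/150
Walk from origin (0, 0):
  seg 1: up by d8 = 7 → (0, 7)
  seg 2: left by d3 = 13/2 → (-13/2, 7)
  seg 3: down by d8 = 7 → (-13/2, 0)
  seg 4: down by d7 = 5/4 → (-13/2, -5/4)
  seg 5: up by d2 = 1 → (-13/2, -1/4)
  seg 6: right by d5 = 163/10 → (49/5, -1/4)
  seg 7: right by d4 = 5 → (74/5, -1/4)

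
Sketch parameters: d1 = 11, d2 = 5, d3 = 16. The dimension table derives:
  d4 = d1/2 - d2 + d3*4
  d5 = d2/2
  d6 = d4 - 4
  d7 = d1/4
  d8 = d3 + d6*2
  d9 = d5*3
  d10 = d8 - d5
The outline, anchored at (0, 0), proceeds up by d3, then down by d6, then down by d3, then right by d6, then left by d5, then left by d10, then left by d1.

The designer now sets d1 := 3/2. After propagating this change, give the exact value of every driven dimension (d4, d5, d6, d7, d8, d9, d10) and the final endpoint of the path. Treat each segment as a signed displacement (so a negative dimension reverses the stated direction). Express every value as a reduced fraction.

Apply edit: d1 := 3/2
  d4 = d1/2 - d2 + d3*4 = 239/4
  d5 = d2/2 = 5/2
  d6 = d4 - 4 = 223/4
  d7 = d1/4 = 3/8
  d8 = d3 + d6*2 = 255/2
  d9 = d5*3 = 15/2
  d10 = d8 - d5 = 125
Walk from origin (0, 0):
  seg 1: up by d3 = 16 → (0, 16)
  seg 2: down by d6 = 223/4 → (0, -159/4)
  seg 3: down by d3 = 16 → (0, -223/4)
  seg 4: right by d6 = 223/4 → (223/4, -223/4)
  seg 5: left by d5 = 5/2 → (213/4, -223/4)
  seg 6: left by d10 = 125 → (-287/4, -223/4)
  seg 7: left by d1 = 3/2 → (-293/4, -223/4)

d4 = 239/4
d5 = 5/2
d6 = 223/4
d7 = 3/8
d8 = 255/2
d9 = 15/2
d10 = 125
endpoint = (-293/4, -223/4)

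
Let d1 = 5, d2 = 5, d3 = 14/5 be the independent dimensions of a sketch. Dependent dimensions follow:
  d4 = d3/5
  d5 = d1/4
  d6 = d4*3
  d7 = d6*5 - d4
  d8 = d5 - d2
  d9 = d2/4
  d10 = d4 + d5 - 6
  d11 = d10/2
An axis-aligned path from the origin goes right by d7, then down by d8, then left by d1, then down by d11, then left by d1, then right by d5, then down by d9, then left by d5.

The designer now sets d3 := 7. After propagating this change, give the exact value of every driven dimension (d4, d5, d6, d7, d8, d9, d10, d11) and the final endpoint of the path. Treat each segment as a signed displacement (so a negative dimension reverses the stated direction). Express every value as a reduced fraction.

d4 = 7/5
d5 = 5/4
d6 = 21/5
d7 = 98/5
d8 = -15/4
d9 = 5/4
d10 = -67/20
d11 = -67/40
endpoint = (48/5, 167/40)

Apply edit: d3 := 7
  d4 = d3/5 = 7/5
  d5 = d1/4 = 5/4
  d6 = d4*3 = 21/5
  d7 = d6*5 - d4 = 98/5
  d8 = d5 - d2 = -15/4
  d9 = d2/4 = 5/4
  d10 = d4 + d5 - 6 = -67/20
  d11 = d10/2 = -67/40
Walk from origin (0, 0):
  seg 1: right by d7 = 98/5 → (98/5, 0)
  seg 2: down by d8 = -15/4 → (98/5, 15/4)
  seg 3: left by d1 = 5 → (73/5, 15/4)
  seg 4: down by d11 = -67/40 → (73/5, 217/40)
  seg 5: left by d1 = 5 → (48/5, 217/40)
  seg 6: right by d5 = 5/4 → (217/20, 217/40)
  seg 7: down by d9 = 5/4 → (217/20, 167/40)
  seg 8: left by d5 = 5/4 → (48/5, 167/40)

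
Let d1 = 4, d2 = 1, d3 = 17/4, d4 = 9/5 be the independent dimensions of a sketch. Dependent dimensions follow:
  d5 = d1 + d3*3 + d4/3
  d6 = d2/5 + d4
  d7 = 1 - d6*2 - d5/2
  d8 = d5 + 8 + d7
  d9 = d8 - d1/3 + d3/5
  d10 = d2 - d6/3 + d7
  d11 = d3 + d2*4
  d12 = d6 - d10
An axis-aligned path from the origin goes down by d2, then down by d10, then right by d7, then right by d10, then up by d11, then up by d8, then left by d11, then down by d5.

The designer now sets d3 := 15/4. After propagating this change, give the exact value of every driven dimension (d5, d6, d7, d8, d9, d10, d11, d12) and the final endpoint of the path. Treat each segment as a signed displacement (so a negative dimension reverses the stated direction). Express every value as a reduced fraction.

d5 = 317/20
d6 = 2
d7 = -437/40
d8 = 517/40
d9 = 1481/120
d10 = -1271/120
d11 = 31/4
d12 = 1511/120
endpoint = (-439/15, 173/12)

Apply edit: d3 := 15/4
  d5 = d1 + d3*3 + d4/3 = 317/20
  d6 = d2/5 + d4 = 2
  d7 = 1 - d6*2 - d5/2 = -437/40
  d8 = d5 + 8 + d7 = 517/40
  d9 = d8 - d1/3 + d3/5 = 1481/120
  d10 = d2 - d6/3 + d7 = -1271/120
  d11 = d3 + d2*4 = 31/4
  d12 = d6 - d10 = 1511/120
Walk from origin (0, 0):
  seg 1: down by d2 = 1 → (0, -1)
  seg 2: down by d10 = -1271/120 → (0, 1151/120)
  seg 3: right by d7 = -437/40 → (-437/40, 1151/120)
  seg 4: right by d10 = -1271/120 → (-1291/60, 1151/120)
  seg 5: up by d11 = 31/4 → (-1291/60, 2081/120)
  seg 6: up by d8 = 517/40 → (-1291/60, 454/15)
  seg 7: left by d11 = 31/4 → (-439/15, 454/15)
  seg 8: down by d5 = 317/20 → (-439/15, 173/12)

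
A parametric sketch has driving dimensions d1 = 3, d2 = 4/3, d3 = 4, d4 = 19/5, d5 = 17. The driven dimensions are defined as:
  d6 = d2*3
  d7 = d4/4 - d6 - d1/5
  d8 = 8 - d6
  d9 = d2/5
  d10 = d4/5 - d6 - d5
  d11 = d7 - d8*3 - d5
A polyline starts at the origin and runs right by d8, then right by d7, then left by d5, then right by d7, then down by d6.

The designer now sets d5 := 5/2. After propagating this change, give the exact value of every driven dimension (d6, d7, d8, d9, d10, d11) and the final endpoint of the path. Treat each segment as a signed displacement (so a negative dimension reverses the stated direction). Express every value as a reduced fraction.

d6 = 4
d7 = -73/20
d8 = 4
d9 = 4/15
d10 = -287/50
d11 = -363/20
endpoint = (-29/5, -4)

Apply edit: d5 := 5/2
  d6 = d2*3 = 4
  d7 = d4/4 - d6 - d1/5 = -73/20
  d8 = 8 - d6 = 4
  d9 = d2/5 = 4/15
  d10 = d4/5 - d6 - d5 = -287/50
  d11 = d7 - d8*3 - d5 = -363/20
Walk from origin (0, 0):
  seg 1: right by d8 = 4 → (4, 0)
  seg 2: right by d7 = -73/20 → (7/20, 0)
  seg 3: left by d5 = 5/2 → (-43/20, 0)
  seg 4: right by d7 = -73/20 → (-29/5, 0)
  seg 5: down by d6 = 4 → (-29/5, -4)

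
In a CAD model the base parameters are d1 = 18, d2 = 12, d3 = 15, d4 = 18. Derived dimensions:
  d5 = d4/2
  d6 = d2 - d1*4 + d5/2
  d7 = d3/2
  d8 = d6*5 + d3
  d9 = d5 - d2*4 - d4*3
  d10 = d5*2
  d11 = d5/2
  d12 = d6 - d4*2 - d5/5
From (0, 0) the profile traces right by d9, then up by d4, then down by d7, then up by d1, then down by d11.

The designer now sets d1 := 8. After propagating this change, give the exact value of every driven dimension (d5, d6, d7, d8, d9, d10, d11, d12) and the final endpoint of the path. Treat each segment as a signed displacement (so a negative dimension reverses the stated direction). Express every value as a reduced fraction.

Apply edit: d1 := 8
  d5 = d4/2 = 9
  d6 = d2 - d1*4 + d5/2 = -31/2
  d7 = d3/2 = 15/2
  d8 = d6*5 + d3 = -125/2
  d9 = d5 - d2*4 - d4*3 = -93
  d10 = d5*2 = 18
  d11 = d5/2 = 9/2
  d12 = d6 - d4*2 - d5/5 = -533/10
Walk from origin (0, 0):
  seg 1: right by d9 = -93 → (-93, 0)
  seg 2: up by d4 = 18 → (-93, 18)
  seg 3: down by d7 = 15/2 → (-93, 21/2)
  seg 4: up by d1 = 8 → (-93, 37/2)
  seg 5: down by d11 = 9/2 → (-93, 14)

d5 = 9
d6 = -31/2
d7 = 15/2
d8 = -125/2
d9 = -93
d10 = 18
d11 = 9/2
d12 = -533/10
endpoint = (-93, 14)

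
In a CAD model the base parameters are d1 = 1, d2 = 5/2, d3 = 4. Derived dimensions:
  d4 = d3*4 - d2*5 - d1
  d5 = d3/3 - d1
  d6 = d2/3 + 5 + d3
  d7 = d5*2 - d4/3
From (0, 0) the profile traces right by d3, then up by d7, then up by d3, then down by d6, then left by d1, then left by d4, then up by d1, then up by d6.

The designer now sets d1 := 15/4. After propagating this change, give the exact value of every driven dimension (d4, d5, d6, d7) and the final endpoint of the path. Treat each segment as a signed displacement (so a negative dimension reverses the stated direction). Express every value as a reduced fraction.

Apply edit: d1 := 15/4
  d4 = d3*4 - d2*5 - d1 = -1/4
  d5 = d3/3 - d1 = -29/12
  d6 = d2/3 + 5 + d3 = 59/6
  d7 = d5*2 - d4/3 = -19/4
Walk from origin (0, 0):
  seg 1: right by d3 = 4 → (4, 0)
  seg 2: up by d7 = -19/4 → (4, -19/4)
  seg 3: up by d3 = 4 → (4, -3/4)
  seg 4: down by d6 = 59/6 → (4, -127/12)
  seg 5: left by d1 = 15/4 → (1/4, -127/12)
  seg 6: left by d4 = -1/4 → (1/2, -127/12)
  seg 7: up by d1 = 15/4 → (1/2, -41/6)
  seg 8: up by d6 = 59/6 → (1/2, 3)

d4 = -1/4
d5 = -29/12
d6 = 59/6
d7 = -19/4
endpoint = (1/2, 3)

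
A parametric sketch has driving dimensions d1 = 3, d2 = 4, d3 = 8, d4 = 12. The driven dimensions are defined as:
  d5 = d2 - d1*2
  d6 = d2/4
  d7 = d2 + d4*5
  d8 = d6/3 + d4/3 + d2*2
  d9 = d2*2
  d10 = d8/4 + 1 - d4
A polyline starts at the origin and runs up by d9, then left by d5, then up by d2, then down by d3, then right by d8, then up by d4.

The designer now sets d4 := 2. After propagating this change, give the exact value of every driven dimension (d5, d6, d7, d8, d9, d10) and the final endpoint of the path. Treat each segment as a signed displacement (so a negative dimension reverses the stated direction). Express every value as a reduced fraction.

Apply edit: d4 := 2
  d5 = d2 - d1*2 = -2
  d6 = d2/4 = 1
  d7 = d2 + d4*5 = 14
  d8 = d6/3 + d4/3 + d2*2 = 9
  d9 = d2*2 = 8
  d10 = d8/4 + 1 - d4 = 5/4
Walk from origin (0, 0):
  seg 1: up by d9 = 8 → (0, 8)
  seg 2: left by d5 = -2 → (2, 8)
  seg 3: up by d2 = 4 → (2, 12)
  seg 4: down by d3 = 8 → (2, 4)
  seg 5: right by d8 = 9 → (11, 4)
  seg 6: up by d4 = 2 → (11, 6)

d5 = -2
d6 = 1
d7 = 14
d8 = 9
d9 = 8
d10 = 5/4
endpoint = (11, 6)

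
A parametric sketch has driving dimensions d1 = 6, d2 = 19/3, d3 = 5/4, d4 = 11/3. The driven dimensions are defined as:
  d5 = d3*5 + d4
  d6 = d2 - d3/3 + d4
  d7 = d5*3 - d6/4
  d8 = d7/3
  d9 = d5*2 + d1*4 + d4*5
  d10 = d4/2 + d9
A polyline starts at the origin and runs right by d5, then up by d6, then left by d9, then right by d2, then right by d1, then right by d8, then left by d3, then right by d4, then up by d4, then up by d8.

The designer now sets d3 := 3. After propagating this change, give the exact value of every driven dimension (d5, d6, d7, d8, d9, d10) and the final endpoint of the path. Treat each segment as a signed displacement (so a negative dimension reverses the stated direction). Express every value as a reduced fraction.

Apply edit: d3 := 3
  d5 = d3*5 + d4 = 56/3
  d6 = d2 - d3/3 + d4 = 9
  d7 = d5*3 - d6/4 = 215/4
  d8 = d7/3 = 215/12
  d9 = d5*2 + d1*4 + d4*5 = 239/3
  d10 = d4/2 + d9 = 163/2
Walk from origin (0, 0):
  seg 1: right by d5 = 56/3 → (56/3, 0)
  seg 2: up by d6 = 9 → (56/3, 9)
  seg 3: left by d9 = 239/3 → (-61, 9)
  seg 4: right by d2 = 19/3 → (-164/3, 9)
  seg 5: right by d1 = 6 → (-146/3, 9)
  seg 6: right by d8 = 215/12 → (-123/4, 9)
  seg 7: left by d3 = 3 → (-135/4, 9)
  seg 8: right by d4 = 11/3 → (-361/12, 9)
  seg 9: up by d4 = 11/3 → (-361/12, 38/3)
  seg 10: up by d8 = 215/12 → (-361/12, 367/12)

d5 = 56/3
d6 = 9
d7 = 215/4
d8 = 215/12
d9 = 239/3
d10 = 163/2
endpoint = (-361/12, 367/12)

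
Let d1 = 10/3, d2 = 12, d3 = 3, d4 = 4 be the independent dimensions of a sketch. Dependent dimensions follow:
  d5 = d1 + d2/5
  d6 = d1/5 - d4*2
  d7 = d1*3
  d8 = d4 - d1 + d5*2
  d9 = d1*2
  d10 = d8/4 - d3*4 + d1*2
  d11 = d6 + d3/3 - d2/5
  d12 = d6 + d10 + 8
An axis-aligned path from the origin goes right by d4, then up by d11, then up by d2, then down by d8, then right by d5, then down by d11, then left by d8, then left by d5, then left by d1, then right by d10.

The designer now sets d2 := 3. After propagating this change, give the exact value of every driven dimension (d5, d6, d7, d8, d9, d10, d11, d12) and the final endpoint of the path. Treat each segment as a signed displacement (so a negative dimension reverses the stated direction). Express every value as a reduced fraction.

d5 = 59/15
d6 = -22/3
d7 = 10
d8 = 128/15
d9 = 20/3
d10 = -16/5
d11 = -104/15
d12 = -38/15
endpoint = (-166/15, -83/15)

Apply edit: d2 := 3
  d5 = d1 + d2/5 = 59/15
  d6 = d1/5 - d4*2 = -22/3
  d7 = d1*3 = 10
  d8 = d4 - d1 + d5*2 = 128/15
  d9 = d1*2 = 20/3
  d10 = d8/4 - d3*4 + d1*2 = -16/5
  d11 = d6 + d3/3 - d2/5 = -104/15
  d12 = d6 + d10 + 8 = -38/15
Walk from origin (0, 0):
  seg 1: right by d4 = 4 → (4, 0)
  seg 2: up by d11 = -104/15 → (4, -104/15)
  seg 3: up by d2 = 3 → (4, -59/15)
  seg 4: down by d8 = 128/15 → (4, -187/15)
  seg 5: right by d5 = 59/15 → (119/15, -187/15)
  seg 6: down by d11 = -104/15 → (119/15, -83/15)
  seg 7: left by d8 = 128/15 → (-3/5, -83/15)
  seg 8: left by d5 = 59/15 → (-68/15, -83/15)
  seg 9: left by d1 = 10/3 → (-118/15, -83/15)
  seg 10: right by d10 = -16/5 → (-166/15, -83/15)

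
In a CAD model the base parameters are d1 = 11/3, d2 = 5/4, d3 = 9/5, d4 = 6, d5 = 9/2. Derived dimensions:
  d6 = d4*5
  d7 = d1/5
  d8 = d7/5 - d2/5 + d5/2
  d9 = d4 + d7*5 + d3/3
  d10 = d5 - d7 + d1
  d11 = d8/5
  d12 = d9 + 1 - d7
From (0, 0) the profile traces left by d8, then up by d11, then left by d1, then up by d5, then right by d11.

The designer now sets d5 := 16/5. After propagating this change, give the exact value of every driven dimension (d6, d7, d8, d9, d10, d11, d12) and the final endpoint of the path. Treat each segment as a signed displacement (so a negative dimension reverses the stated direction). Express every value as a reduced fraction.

d6 = 30
d7 = 11/15
d8 = 449/300
d9 = 154/15
d10 = 92/15
d11 = 449/1500
d12 = 158/15
endpoint = (-608/125, 5249/1500)

Apply edit: d5 := 16/5
  d6 = d4*5 = 30
  d7 = d1/5 = 11/15
  d8 = d7/5 - d2/5 + d5/2 = 449/300
  d9 = d4 + d7*5 + d3/3 = 154/15
  d10 = d5 - d7 + d1 = 92/15
  d11 = d8/5 = 449/1500
  d12 = d9 + 1 - d7 = 158/15
Walk from origin (0, 0):
  seg 1: left by d8 = 449/300 → (-449/300, 0)
  seg 2: up by d11 = 449/1500 → (-449/300, 449/1500)
  seg 3: left by d1 = 11/3 → (-1549/300, 449/1500)
  seg 4: up by d5 = 16/5 → (-1549/300, 5249/1500)
  seg 5: right by d11 = 449/1500 → (-608/125, 5249/1500)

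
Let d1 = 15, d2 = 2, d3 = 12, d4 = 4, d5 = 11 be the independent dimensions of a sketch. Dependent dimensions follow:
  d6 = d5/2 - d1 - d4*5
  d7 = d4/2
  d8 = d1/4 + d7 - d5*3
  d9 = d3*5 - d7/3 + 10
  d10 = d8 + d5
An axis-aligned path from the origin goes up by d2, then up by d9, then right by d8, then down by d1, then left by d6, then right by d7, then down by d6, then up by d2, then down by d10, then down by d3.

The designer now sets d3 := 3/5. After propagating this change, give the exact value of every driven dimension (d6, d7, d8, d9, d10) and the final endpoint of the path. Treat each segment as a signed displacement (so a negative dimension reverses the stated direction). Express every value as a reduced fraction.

d6 = -59/2
d7 = 2
d8 = -109/4
d9 = 37/3
d10 = -65/4
endpoint = (17/4, 2789/60)

Apply edit: d3 := 3/5
  d6 = d5/2 - d1 - d4*5 = -59/2
  d7 = d4/2 = 2
  d8 = d1/4 + d7 - d5*3 = -109/4
  d9 = d3*5 - d7/3 + 10 = 37/3
  d10 = d8 + d5 = -65/4
Walk from origin (0, 0):
  seg 1: up by d2 = 2 → (0, 2)
  seg 2: up by d9 = 37/3 → (0, 43/3)
  seg 3: right by d8 = -109/4 → (-109/4, 43/3)
  seg 4: down by d1 = 15 → (-109/4, -2/3)
  seg 5: left by d6 = -59/2 → (9/4, -2/3)
  seg 6: right by d7 = 2 → (17/4, -2/3)
  seg 7: down by d6 = -59/2 → (17/4, 173/6)
  seg 8: up by d2 = 2 → (17/4, 185/6)
  seg 9: down by d10 = -65/4 → (17/4, 565/12)
  seg 10: down by d3 = 3/5 → (17/4, 2789/60)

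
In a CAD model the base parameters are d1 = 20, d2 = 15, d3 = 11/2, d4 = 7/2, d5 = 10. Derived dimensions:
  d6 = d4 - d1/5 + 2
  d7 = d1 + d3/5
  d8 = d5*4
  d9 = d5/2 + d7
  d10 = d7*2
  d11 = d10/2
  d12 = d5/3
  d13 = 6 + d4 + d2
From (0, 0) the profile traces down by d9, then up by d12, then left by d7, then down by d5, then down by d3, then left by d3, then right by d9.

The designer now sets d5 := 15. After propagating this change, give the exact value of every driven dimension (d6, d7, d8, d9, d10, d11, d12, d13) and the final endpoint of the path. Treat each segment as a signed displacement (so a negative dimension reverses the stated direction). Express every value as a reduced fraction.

d6 = 3/2
d7 = 211/10
d8 = 60
d9 = 143/5
d10 = 211/5
d11 = 211/10
d12 = 5
d13 = 49/2
endpoint = (2, -441/10)

Apply edit: d5 := 15
  d6 = d4 - d1/5 + 2 = 3/2
  d7 = d1 + d3/5 = 211/10
  d8 = d5*4 = 60
  d9 = d5/2 + d7 = 143/5
  d10 = d7*2 = 211/5
  d11 = d10/2 = 211/10
  d12 = d5/3 = 5
  d13 = 6 + d4 + d2 = 49/2
Walk from origin (0, 0):
  seg 1: down by d9 = 143/5 → (0, -143/5)
  seg 2: up by d12 = 5 → (0, -118/5)
  seg 3: left by d7 = 211/10 → (-211/10, -118/5)
  seg 4: down by d5 = 15 → (-211/10, -193/5)
  seg 5: down by d3 = 11/2 → (-211/10, -441/10)
  seg 6: left by d3 = 11/2 → (-133/5, -441/10)
  seg 7: right by d9 = 143/5 → (2, -441/10)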